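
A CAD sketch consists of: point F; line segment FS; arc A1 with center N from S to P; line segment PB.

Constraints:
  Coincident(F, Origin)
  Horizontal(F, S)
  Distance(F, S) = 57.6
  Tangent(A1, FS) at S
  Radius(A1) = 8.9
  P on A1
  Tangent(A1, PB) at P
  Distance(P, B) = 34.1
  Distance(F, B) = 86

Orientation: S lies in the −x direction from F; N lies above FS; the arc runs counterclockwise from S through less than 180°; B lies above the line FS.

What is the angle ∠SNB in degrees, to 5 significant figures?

146.63°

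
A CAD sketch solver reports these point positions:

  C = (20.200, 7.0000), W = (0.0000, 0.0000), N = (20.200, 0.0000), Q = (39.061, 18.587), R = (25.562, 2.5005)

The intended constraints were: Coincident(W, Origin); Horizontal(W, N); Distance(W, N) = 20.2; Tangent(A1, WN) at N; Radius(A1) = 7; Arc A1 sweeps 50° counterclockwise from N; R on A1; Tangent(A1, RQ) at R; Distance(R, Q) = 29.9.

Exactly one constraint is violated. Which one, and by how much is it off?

Distance(R, Q) = 29.9 — off by 8.90.

W = (0.00, 0.00) ✓; W.y = 0.00, N.y = 0.00 ✓; |WN| = 20.20 ✓; ∠(CN, NW) = 90.00° ✓; |CN| = 7.000 ✓; bearing(C→R) − bearing(C→N) = 50.00° ✓; |CR| = 7.000 ✓; ∠(CR, RQ) = 90.00° ✓; |RQ| = 21.00 ✗.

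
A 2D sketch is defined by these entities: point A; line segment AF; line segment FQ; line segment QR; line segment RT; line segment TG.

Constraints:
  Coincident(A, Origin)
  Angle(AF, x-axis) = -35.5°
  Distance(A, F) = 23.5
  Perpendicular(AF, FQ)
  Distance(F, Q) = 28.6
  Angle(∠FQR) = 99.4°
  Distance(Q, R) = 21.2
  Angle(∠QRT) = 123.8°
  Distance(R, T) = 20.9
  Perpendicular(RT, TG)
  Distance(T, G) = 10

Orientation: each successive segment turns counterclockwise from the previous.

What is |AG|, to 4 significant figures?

10.92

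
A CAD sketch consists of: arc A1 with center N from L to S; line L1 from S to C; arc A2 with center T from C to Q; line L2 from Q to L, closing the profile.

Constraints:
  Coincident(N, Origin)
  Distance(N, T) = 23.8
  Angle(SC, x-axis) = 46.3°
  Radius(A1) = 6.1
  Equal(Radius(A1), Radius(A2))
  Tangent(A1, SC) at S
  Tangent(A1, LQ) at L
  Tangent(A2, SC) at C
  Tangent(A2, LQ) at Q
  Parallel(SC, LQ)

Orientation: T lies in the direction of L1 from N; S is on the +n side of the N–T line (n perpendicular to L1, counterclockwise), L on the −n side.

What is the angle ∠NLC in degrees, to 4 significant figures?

62.86°

Tangency of A1 to both parallel lines with radius 6.1 puts S and L at N ± 6.1·n: S = (-4.410, 4.214), L = (4.410, -4.214). Equal radii place C and Q the same way about T: C = T + 6.1·n = (12.03, 21.42), Q = T − 6.1·n = (20.85, 12.99). Then cos ∠NLC = LN·LC / (|LN||LC|), giving 62.86°.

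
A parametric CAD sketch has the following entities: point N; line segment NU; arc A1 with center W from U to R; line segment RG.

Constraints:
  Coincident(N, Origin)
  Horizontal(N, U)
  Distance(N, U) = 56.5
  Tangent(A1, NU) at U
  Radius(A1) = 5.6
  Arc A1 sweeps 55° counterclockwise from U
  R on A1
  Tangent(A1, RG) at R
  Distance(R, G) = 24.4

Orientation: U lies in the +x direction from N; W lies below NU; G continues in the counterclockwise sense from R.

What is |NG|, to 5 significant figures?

44.027

N is at the origin; N and U share the same y with |NU| = 56.5 and U on the +x side, so U = (56.500, 0.0000). Since A1 is tangent to NU there, WU ⟂ NU, so W = U + (0, -5.6) = (56.500, -5.6000). On A1, U sits at bearing 90° from W; a 55° counterclockwise sweep puts R at bearing 145°, so R = W + 5.6·(cos 145°, sin 145°) = (51.913, -2.3880). Tangency of A1 to RG means the radius WR is perpendicular to RG, so RG runs along (−sin 145°, cos 145°); with |RG| = 24.4, G = (37.917, -22.375). Then |NG| = |G − N| = 44.027.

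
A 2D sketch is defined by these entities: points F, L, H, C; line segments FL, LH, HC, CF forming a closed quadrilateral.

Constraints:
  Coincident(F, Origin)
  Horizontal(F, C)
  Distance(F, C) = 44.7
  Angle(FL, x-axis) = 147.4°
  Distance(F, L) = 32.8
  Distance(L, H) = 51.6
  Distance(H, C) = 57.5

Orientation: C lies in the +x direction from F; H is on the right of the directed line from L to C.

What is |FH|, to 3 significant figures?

29.2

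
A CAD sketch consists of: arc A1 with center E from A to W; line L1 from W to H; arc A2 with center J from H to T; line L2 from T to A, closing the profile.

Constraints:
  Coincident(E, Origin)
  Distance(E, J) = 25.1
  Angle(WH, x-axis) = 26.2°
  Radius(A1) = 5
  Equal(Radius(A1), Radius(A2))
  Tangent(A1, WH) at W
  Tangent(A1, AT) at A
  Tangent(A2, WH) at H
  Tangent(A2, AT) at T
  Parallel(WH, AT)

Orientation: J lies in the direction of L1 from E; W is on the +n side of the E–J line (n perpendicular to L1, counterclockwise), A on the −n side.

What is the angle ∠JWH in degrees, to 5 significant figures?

11.266°

The slot axis is L1's direction at 26.2°, so u = (cos 26.2°, sin 26.2°) = (0.89726, 0.44151) and n = (−sin 26.2°, cos 26.2°) = (-0.44151, 0.89726). E is at the origin and J lies 25.1 along u from E, so J = 25.1·u = (22.521, 11.082). Tangency of A1 to both parallel lines with radius 5.0 puts W and A at E ± 5.0·n: W = (-2.2075, 4.4863), A = (2.2075, -4.4863). Equal radii place H and T the same way about J: H = J + 5.0·n = (20.314, 15.568), T = J − 5.0·n = (24.729, 6.5955). Then cos ∠JWH = WJ·WH / (|WJ||WH|), giving 11.266°.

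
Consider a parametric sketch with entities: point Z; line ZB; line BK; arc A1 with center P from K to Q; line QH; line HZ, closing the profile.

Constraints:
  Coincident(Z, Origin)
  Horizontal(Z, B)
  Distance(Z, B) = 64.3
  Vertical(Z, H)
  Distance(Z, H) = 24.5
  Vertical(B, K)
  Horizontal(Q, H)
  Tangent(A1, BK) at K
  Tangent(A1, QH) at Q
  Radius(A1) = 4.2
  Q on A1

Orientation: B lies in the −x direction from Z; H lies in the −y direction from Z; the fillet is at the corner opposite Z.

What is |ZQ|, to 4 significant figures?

64.90

Z is at the origin; ZB is horizontal with |ZB| = 64.3 and B on the −x side, so B = (-64.30, 0.000). Z and H share the same x with |ZH| = 24.5 and H on the −y side, so H = (0.000, -24.50). The virtual corner opposite Z is at (-64.30, -24.50). Tangency of A1 to BK means the radius PK is perpendicular to BK and since A1 is tangent to QH there, PQ ⟂ QH, with radius 4.2, so the center P sits 4.2 in from both sides at P = (-60.10, -20.30). That places the tangent points at K = (-64.30, -20.30) on BK and Q = (-60.10, -24.50) on QH. Then |ZQ| = |Q − Z| = 64.90.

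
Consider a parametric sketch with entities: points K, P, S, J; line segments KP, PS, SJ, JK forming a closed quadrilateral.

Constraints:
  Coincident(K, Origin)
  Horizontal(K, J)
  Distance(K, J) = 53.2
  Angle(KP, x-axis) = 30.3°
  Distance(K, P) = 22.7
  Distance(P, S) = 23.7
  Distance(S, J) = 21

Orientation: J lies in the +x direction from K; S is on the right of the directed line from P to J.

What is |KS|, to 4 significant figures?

34.50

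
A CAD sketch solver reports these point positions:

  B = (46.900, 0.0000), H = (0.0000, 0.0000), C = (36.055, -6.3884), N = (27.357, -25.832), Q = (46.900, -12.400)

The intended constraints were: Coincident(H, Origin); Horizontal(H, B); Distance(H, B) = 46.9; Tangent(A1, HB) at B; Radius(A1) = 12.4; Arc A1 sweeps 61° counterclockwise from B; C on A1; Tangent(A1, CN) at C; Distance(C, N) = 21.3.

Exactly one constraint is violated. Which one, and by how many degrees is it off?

Tangent(A1, CN) at C — off by 4.90°.

H = (0.00, 0.00) ✓; H.y = 0.00, B.y = 0.00 ✓; |HB| = 46.90 ✓; ∠(QB, BH) = 90.00° ✓; |QB| = 12.40 ✓; bearing(Q→C) − bearing(Q→B) = 61.00° ✓; |QC| = 12.40 ✓; ∠(QC, CN) = 85.10° ✗; |CN| = 21.30 ✓.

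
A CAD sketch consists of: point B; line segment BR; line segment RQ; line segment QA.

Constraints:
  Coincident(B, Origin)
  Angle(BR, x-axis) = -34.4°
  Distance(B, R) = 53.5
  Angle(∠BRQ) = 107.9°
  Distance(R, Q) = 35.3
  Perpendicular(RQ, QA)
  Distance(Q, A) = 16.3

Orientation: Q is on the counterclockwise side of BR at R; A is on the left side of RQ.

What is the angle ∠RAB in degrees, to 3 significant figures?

58.6°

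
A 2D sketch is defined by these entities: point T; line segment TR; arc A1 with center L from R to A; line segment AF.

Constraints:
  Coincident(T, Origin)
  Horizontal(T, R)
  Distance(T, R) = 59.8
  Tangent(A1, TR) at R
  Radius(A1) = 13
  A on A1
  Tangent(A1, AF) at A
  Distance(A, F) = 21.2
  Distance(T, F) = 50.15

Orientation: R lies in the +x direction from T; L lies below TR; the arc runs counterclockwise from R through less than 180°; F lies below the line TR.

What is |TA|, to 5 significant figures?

48.283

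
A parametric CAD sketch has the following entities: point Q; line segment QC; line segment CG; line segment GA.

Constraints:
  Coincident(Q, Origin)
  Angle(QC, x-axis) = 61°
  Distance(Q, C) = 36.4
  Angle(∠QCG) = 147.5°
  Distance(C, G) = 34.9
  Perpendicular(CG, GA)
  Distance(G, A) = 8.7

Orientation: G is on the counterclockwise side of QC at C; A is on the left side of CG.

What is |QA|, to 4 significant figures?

66.49

Q is at the origin; QC runs at 61.0° with length 36.4, so C = 36.4·(cos 61.0°, sin 61.0°) = (17.65, 31.84). ∠QCG = 147.5°, so CG runs at 61.0° + (180° − 147.5°) = 93.50° from the x-axis; with |CG| = 34.9, G = C + 34.9·(cos 93.50°, sin 93.50°) = (15.52, 66.67). CG is perpendicular to GA; with |GA| = 8.7 on the left of CG, A = G + 8.7·(-0.9981, -0.06105) = (6.833, 66.14). Then |QA| = |A − Q| = 66.49.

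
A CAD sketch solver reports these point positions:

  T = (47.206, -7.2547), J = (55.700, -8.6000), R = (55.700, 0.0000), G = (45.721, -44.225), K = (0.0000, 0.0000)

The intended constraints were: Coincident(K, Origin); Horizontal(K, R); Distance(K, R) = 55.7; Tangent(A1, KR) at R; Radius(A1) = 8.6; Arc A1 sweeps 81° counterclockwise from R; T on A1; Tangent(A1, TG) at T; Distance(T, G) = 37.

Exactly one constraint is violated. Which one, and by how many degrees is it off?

Tangent(A1, TG) at T — off by 6.70°.

K = (0.00, 0.00) ✓; K.y = 0.00, R.y = 0.00 ✓; |KR| = 55.70 ✓; ∠(JR, RK) = 90.00° ✓; |JR| = 8.600 ✓; bearing(J→T) − bearing(J→R) = 81.00° ✓; |JT| = 8.600 ✓; ∠(JT, TG) = 83.30° ✗; |TG| = 37.00 ✓.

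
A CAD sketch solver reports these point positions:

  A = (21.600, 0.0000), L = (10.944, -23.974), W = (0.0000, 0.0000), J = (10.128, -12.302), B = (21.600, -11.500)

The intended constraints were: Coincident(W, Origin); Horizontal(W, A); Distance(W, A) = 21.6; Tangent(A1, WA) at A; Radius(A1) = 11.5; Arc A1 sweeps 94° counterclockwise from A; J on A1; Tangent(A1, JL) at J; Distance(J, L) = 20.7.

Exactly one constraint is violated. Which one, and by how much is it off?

Distance(J, L) = 20.7 — off by 9.00.

W = (0.00, 0.00) ✓; W.y = 0.00, A.y = 0.00 ✓; |WA| = 21.60 ✓; ∠(BA, AW) = 90.00° ✓; |BA| = 11.50 ✓; bearing(B→J) − bearing(B→A) = 94.00° ✓; |BJ| = 11.50 ✓; ∠(BJ, JL) = 90.00° ✓; |JL| = 11.70 ✗.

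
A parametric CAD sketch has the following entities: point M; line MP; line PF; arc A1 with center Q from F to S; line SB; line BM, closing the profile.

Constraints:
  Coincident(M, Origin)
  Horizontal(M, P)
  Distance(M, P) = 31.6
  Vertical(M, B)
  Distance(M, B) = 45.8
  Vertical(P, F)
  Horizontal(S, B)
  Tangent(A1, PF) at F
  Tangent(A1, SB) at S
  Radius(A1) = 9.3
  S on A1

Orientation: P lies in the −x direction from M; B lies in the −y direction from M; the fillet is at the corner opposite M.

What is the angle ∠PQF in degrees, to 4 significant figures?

75.71°

M is at the origin; MP is horizontal with |MP| = 31.6 and P on the −x side, so P = (-31.60, 0.000). M and B share the same x with |MB| = 45.8 and B on the −y side, so B = (0.000, -45.80). The virtual corner opposite M is at (-31.60, -45.80). The tangent condition forces QF to be normal to PF and A1 meets SB tangentially, so QS is at right angles to SB, with radius 9.3, so the center Q sits 9.3 in from both sides at Q = (-22.30, -36.50). That places the tangent points at F = (-31.60, -36.50) on PF and S = (-22.30, -45.80) on SB. Then cos ∠PQF = QP·QF / (|QP||QF|), giving 75.71°.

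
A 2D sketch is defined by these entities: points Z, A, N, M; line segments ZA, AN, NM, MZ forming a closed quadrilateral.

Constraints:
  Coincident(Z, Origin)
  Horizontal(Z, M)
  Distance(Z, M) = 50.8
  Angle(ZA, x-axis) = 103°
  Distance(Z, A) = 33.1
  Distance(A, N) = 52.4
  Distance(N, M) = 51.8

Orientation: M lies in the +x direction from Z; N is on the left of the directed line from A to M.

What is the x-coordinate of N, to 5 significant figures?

41.501

Z is at the origin; Z and M share the same y with |ZM| = 50.8 and M in +x, so M = (50.8, 0). ZA runs at 103.0° with |ZA| = 33.1, so A = (-7.4459, 32.252). N is determined by |AN| = 52.4 and |NM| = 51.8 together: it lies at the intersection of circle(A, 52.4) and circle(M, 51.8). With |AM| = 66.579, the foot of the radical line on AM is 33.759 from A and the perpendicular offset is √(52.4² − 33.759²) = 40.076. Taking the left-of-AM solution: N = (41.501, 50.959).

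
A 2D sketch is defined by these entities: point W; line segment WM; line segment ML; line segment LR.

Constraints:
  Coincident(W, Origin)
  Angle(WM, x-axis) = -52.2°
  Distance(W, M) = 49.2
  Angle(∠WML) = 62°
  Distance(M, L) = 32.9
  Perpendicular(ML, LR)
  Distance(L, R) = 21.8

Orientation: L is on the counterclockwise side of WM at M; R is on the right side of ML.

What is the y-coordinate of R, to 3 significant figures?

-17.8

W is at the origin; WM runs at -52.2° with length 49.2, so M = 49.2·(cos -52.2°, sin -52.2°) = (30.2, -38.9). ∠WML = 62.0°, so ML runs at -52.2° + (180° − 62.0°) = 65.8° from the x-axis; with |ML| = 32.9, L = M + 32.9·(cos 65.8°, sin 65.8°) = (43.6, -8.87). The perpendicularity gives LR at right angles to ML; with |LR| = 21.8 on the right of ML, R = L + 21.8·(0.912, -0.410) = (63.5, -17.8). So R.y = -17.8.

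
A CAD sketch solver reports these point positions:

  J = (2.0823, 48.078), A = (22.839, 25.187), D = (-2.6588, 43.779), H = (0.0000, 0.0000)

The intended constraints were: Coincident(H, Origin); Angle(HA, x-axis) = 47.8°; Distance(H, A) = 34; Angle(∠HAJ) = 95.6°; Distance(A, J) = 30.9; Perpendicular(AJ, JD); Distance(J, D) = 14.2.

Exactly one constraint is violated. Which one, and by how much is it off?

Distance(J, D) = 14.2 — off by 7.80.

H = (0.00, 0.00) ✓; HA at 47.80° ✓; |HA| = 34.00 ✓; ∠HAJ = 95.60° ✓; |AJ| = 30.90 ✓; ∠(AJ, JD) = 90.00° ✓; |JD| = 6.400 ✗.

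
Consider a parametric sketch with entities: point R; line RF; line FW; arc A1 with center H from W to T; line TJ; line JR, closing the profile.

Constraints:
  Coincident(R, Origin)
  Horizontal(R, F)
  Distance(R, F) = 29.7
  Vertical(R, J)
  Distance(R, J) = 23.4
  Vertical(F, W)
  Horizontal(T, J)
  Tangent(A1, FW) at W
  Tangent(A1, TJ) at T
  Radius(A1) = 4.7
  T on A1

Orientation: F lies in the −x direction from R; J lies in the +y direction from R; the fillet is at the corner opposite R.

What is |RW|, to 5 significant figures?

35.097

R is at the origin; RF is horizontal with |RF| = 29.7 and F on the −x side, so F = (-29.700, 0.0000). RJ is vertical with |RJ| = 23.4 and J on the +y side, so J = (0.0000, 23.400). The virtual corner opposite R is at (-29.700, 23.400). Tangency of A1 to FW means the radius HW is perpendicular to FW and tangency of A1 to TJ means the radius HT is perpendicular to TJ, with radius 4.7, so the center H sits 4.7 in from both sides at H = (-25.000, 18.700). That places the tangent points at W = (-29.700, 18.700) on FW and T = (-25.000, 23.400) on TJ. Then |RW| = |W − R| = 35.097.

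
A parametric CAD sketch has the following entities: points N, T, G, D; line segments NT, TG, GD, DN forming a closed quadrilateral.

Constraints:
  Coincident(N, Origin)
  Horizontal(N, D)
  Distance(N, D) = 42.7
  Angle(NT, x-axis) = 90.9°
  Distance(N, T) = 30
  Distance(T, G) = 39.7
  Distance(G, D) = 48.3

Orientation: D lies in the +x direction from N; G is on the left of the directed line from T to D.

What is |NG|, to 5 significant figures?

59.197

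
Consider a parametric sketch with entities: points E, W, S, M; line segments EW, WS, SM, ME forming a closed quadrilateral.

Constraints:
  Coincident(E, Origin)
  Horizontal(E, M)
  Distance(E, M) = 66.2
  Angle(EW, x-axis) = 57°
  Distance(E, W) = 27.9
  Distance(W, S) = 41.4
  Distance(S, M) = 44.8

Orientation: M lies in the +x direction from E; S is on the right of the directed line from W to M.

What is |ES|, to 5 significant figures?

29.931

Checks: |WS| = 41.40 ✓; |SM| = 44.80 ✓.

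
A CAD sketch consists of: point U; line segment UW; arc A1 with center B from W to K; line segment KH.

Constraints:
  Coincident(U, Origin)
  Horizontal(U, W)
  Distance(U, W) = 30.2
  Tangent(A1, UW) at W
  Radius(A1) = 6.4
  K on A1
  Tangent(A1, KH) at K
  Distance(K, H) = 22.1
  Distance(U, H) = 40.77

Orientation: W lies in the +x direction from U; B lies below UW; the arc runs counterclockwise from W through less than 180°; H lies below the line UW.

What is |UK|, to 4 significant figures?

25.13

Checks: U.y = 0.00, W.y = 0.00 ✓; |BK| = 6.400 ✓; ∠(BK, KH) = 90.00° ✓; |KH| = 22.10 ✓; |UH| = 40.77 ✓.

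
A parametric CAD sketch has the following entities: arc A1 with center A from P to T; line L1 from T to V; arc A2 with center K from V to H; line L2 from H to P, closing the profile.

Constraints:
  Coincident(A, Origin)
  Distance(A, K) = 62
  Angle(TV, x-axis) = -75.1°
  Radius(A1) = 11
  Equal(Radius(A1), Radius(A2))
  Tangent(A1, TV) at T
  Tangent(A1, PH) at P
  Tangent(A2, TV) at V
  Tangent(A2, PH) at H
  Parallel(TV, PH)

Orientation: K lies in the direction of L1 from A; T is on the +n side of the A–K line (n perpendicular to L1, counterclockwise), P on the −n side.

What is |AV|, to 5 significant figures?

62.968

The slot axis is L1's direction at -75.1°, so u = (cos -75.1°, sin -75.1°) = (0.25713, -0.96638) and n = (−sin -75.1°, cos -75.1°) = (0.96638, 0.25713). A is at the origin and K lies 62.0 along u from A, so K = 62.0·u = (15.942, -59.915). Tangency of A1 to both parallel lines with radius 11.0 puts T and P at A ± 11.0·n: T = (10.630, 2.8285), P = (-10.630, -2.8285). Equal radii place V and H the same way about K: V = K + 11.0·n = (26.572, -57.087), H = K − 11.0·n = (5.3121, -62.744). Then |AV| = |V − A| = 62.968.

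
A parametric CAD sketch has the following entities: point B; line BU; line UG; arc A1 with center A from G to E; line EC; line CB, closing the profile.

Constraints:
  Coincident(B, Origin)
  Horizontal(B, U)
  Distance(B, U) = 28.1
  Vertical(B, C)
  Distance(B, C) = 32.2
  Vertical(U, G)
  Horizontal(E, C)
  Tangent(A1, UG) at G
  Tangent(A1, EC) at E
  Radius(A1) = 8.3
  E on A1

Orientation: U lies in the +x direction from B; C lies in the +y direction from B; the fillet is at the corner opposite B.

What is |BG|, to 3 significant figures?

36.9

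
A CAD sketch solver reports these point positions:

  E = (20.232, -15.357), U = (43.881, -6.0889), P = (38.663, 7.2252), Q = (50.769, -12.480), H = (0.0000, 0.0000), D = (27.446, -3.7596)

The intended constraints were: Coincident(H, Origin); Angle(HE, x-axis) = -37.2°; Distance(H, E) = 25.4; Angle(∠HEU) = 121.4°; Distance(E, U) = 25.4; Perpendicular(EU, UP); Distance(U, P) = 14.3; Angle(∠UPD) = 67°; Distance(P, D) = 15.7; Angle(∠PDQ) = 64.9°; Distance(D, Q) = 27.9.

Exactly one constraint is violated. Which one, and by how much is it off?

Distance(D, Q) = 27.9 — off by 3.00.

H = (0.00, 0.00) ✓; HE at -37.20° ✓; |HE| = 25.40 ✓; ∠HEU = 121.4° ✓; |EU| = 25.40 ✓; ∠(EU, UP) = 90.00° ✓; |UP| = 14.30 ✓; ∠UPD = 67.00° ✓; |PD| = 15.70 ✓; ∠PDQ = 64.90° ✓; |DQ| = 24.90 ✗.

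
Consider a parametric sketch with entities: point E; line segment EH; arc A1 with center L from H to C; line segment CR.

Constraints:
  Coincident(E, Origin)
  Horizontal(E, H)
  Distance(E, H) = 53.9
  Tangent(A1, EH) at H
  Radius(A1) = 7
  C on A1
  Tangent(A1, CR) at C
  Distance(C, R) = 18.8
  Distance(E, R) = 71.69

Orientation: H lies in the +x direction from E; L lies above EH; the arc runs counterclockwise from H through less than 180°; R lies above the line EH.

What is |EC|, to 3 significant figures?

60.3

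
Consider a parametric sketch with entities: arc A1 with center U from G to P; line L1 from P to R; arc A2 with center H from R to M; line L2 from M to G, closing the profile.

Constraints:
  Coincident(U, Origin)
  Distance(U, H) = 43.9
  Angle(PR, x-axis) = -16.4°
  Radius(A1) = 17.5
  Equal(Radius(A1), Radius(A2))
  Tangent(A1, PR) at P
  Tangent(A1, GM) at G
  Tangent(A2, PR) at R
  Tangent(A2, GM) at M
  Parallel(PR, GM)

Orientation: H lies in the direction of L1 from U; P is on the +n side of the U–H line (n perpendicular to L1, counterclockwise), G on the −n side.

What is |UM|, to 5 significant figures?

47.259

The slot axis is L1's direction at -16.4°, so u = (cos -16.4°, sin -16.4°) = (0.95931, -0.28234) and n = (−sin -16.4°, cos -16.4°) = (0.28234, 0.95931). U is at the origin and H lies 43.9 along u from U, so H = 43.9·u = (42.114, -12.395). Tangency of A1 to both parallel lines with radius 17.5 puts P and G at U ± 17.5·n: P = (4.9410, 16.788), G = (-4.9410, -16.788). Equal radii place R and M the same way about H: R = H + 17.5·n = (47.055, 4.3932), M = H − 17.5·n = (37.173, -29.183). Then |UM| = |M − U| = 47.259.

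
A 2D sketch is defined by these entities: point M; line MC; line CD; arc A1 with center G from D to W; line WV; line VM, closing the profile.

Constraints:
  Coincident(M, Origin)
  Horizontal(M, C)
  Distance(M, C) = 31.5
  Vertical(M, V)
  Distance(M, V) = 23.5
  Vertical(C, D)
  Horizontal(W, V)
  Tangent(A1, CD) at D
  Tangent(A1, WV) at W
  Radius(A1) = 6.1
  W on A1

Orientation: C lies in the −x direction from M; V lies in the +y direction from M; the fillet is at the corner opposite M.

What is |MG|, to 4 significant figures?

30.79

M is at the origin; MC is horizontal with |MC| = 31.5 and C on the −x side, so C = (-31.50, 0.000). MV is vertical with |MV| = 23.5 and V on the +y side, so V = (0.000, 23.50). The virtual corner opposite M is at (-31.50, 23.50). Tangency of A1 to CD means the radius GD is perpendicular to CD and tangency of A1 to WV means the radius GW is perpendicular to WV, with radius 6.1, so the center G sits 6.1 in from both sides at G = (-25.40, 17.40). Then |MG| = |G − M| = 30.79.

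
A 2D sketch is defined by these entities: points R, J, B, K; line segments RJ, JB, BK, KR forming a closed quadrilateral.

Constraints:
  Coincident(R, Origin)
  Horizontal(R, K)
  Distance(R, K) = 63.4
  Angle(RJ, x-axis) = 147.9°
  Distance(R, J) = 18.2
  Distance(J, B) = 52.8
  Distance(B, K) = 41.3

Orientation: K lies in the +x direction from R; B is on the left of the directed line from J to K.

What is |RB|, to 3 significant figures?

44.4

Checks: |JB| = 52.80 ✓; |BK| = 41.30 ✓.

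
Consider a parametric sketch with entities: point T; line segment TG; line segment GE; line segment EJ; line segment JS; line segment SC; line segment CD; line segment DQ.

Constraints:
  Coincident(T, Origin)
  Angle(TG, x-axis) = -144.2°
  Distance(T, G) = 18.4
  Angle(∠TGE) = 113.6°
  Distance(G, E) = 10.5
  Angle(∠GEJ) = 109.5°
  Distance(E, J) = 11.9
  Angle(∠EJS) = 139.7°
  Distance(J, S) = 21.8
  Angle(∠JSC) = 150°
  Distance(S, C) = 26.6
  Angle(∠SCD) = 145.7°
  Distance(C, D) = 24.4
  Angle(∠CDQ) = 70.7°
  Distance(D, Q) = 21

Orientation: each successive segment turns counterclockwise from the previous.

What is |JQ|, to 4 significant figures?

51.08

T is at the origin; TG runs at -144.2° with length 18.4, so G = (-14.92, -10.76). ∠TGE = 113.6° gives GE at -77.80° from the x-axis; with |GE| = 10.5, E = (-12.70, -21.03). ∠GEJ = 109.5° gives EJ at -7.300° from the x-axis; with |EJ| = 11.9, J = (-0.9011, -22.54). ∠EJS = 139.7° gives JS at 33.00° from the x-axis; with |JS| = 21.8, S = (17.38, -10.67). ∠JSC = 150.0° gives SC at 63.00° from the x-axis; with |SC| = 26.6, C = (29.46, 13.04). ∠SCD = 145.7° gives CD at 97.30° from the x-axis; with |CD| = 24.4, D = (26.36, 37.24). ∠CDQ = 70.7° gives DQ at -153.4° from the x-axis; with |DQ| = 21.0, Q = (7.580, 27.84). Then |JQ| = |Q − J| = 51.08.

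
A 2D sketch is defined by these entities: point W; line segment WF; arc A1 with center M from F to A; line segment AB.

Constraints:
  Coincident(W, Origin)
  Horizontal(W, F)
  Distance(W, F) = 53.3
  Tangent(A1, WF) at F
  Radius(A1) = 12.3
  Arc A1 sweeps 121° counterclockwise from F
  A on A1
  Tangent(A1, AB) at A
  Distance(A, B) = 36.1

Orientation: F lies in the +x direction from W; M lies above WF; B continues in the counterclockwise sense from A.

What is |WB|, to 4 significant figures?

67.12

W is at the origin; W and F share the same y with |WF| = 53.3 and F on the +x side, so F = (53.30, 0.000). Since A1 is tangent to WF there, MF ⟂ WF, so M = F + (0, 12.3) = (53.30, 12.30). On A1, F sits at bearing -90° from M; a 121° counterclockwise sweep puts A at bearing 31°, so A = M + 12.3·(cos 31°, sin 31°) = (63.84, 18.63). A1 meets AB tangentially, so MA is at right angles to AB, so AB runs along (−sin 31°, cos 31°); with |AB| = 36.1, B = (45.25, 49.58). Then |WB| = |B − W| = 67.12.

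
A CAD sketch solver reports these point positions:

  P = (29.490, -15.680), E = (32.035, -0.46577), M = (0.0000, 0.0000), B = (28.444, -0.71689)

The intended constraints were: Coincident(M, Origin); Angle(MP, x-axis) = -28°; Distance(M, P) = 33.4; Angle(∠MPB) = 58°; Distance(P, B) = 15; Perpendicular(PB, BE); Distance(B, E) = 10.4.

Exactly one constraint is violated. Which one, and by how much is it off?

Distance(B, E) = 10.4 — off by 6.80.

M = (0.00, 0.00) ✓; MP at -28.00° ✓; |MP| = 33.40 ✓; ∠MPB = 58.00° ✓; |PB| = 15.00 ✓; ∠(PB, BE) = 90.00° ✓; |BE| = 3.600 ✗.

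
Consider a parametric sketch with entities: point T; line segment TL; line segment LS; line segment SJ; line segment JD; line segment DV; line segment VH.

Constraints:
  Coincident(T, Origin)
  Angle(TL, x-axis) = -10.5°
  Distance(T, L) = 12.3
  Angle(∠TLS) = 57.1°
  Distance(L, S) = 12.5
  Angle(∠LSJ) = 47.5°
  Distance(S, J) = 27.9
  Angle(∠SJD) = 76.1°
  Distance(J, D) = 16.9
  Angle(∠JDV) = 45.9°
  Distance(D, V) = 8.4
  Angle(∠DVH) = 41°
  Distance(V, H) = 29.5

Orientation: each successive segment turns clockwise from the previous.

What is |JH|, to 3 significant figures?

26.6

T is at the origin; TL runs at -10.5° with length 12.3, so L = (12.1, -2.24). ∠TLS = 57.1° gives LS at -133° from the x-axis; with |LS| = 12.5, S = (3.51, -11.3). ∠LSJ = 47.5° gives SJ at 94.1° from the x-axis; with |SJ| = 27.9, J = (1.51, 16.5). ∠SJD = 76.1° gives JD at -9.80° from the x-axis; with |JD| = 16.9, D = (18.2, 13.6). ∠JDV = 45.9° gives DV at -144° from the x-axis; with |DV| = 8.4, V = (11.4, 8.68). ∠DVH = 41.0° gives VH at 77.1° from the x-axis; with |VH| = 29.5, H = (18.0, 37.4). Then |JH| = |H − J| = 26.6.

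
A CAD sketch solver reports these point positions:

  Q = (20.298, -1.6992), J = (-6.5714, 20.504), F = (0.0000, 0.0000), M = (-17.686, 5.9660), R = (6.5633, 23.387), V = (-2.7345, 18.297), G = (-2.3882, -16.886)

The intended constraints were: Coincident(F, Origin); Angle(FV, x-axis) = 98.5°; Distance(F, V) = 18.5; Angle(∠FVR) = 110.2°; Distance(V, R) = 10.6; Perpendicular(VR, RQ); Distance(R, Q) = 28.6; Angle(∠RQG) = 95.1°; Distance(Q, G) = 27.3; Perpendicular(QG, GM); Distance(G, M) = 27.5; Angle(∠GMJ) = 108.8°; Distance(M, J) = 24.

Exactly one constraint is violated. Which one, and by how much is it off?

Distance(M, J) = 24 — off by 5.70.

F = (0.00, 0.00) ✓; FV at 98.50° ✓; |FV| = 18.50 ✓; ∠FVR = 110.2° ✓; |VR| = 10.60 ✓; ∠(VR, RQ) = 90.00° ✓; |RQ| = 28.60 ✓; ∠RQG = 95.10° ✓; |QG| = 27.30 ✓; ∠(QG, GM) = 90.00° ✓; |GM| = 27.50 ✓; ∠GMJ = 108.8° ✓; |MJ| = 18.30 ✗.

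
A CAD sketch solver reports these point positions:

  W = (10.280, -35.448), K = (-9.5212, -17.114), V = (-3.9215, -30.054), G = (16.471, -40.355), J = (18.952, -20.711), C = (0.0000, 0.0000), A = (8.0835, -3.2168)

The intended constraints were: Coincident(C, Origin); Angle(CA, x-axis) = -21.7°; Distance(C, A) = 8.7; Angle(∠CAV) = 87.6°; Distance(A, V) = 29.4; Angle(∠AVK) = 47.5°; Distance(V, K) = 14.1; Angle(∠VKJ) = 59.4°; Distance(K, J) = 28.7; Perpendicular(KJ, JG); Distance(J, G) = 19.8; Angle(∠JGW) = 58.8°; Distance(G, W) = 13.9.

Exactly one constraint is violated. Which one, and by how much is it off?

Distance(G, W) = 13.9 — off by 6.00.

C = (0.00, 0.00) ✓; CA at -21.70° ✓; |CA| = 8.700 ✓; ∠CAV = 87.60° ✓; |AV| = 29.40 ✓; ∠AVK = 47.50° ✓; |VK| = 14.10 ✓; ∠VKJ = 59.40° ✓; |KJ| = 28.70 ✓; ∠(KJ, JG) = 90.00° ✓; |JG| = 19.80 ✓; ∠JGW = 58.80° ✓; |GW| = 7.900 ✗.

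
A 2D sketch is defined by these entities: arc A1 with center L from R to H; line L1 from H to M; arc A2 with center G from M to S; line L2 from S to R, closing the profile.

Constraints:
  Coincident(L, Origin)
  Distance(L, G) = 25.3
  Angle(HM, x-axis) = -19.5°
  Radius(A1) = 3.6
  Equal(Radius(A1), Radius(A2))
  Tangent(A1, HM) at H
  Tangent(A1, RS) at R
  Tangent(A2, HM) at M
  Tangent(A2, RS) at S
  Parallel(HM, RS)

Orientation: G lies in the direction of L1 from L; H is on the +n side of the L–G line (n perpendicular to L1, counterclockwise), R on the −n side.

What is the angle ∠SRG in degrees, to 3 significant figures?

8.10°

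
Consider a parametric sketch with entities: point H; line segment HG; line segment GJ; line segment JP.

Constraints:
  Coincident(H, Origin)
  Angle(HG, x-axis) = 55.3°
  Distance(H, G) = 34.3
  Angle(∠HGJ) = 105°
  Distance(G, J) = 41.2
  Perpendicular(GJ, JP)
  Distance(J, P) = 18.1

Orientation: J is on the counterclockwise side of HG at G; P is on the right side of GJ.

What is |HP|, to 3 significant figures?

71.6

H is at the origin; HG runs at 55.3° with length 34.3, so G = 34.3·(cos 55.3°, sin 55.3°) = (19.5, 28.2). ∠HGJ = 105.0°, so GJ runs at 55.3° + (180° − 105.0°) = 130° from the x-axis; with |GJ| = 41.2, J = G + 41.2·(cos 130°, sin 130°) = (-7.12, 59.6). GJ is perpendicular to JP; with |JP| = 18.1 on the right of GJ, P = J + 18.1·(0.763, 0.647) = (6.68, 71.3). Then |HP| = |P − H| = 71.6.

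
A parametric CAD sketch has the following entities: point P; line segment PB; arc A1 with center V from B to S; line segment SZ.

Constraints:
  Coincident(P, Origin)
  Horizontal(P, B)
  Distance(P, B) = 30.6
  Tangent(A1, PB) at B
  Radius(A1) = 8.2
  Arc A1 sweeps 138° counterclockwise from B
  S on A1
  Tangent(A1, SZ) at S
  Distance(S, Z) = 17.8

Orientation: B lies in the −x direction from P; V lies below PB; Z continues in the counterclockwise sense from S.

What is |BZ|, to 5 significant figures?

27.324

On A1, B sits at bearing 90° from V; a 138° counterclockwise sweep puts S at bearing 228°, so S = V + 8.2·(cos 228°, sin 228°) = (-36.087, -14.294). Tangency of A1 to SZ means the radius VS is perpendicular to SZ, so SZ runs along (−sin 228°, cos 228°); with |SZ| = 17.8, Z = (-22.859, -26.204). Then |BZ| = |Z − B| = 27.324.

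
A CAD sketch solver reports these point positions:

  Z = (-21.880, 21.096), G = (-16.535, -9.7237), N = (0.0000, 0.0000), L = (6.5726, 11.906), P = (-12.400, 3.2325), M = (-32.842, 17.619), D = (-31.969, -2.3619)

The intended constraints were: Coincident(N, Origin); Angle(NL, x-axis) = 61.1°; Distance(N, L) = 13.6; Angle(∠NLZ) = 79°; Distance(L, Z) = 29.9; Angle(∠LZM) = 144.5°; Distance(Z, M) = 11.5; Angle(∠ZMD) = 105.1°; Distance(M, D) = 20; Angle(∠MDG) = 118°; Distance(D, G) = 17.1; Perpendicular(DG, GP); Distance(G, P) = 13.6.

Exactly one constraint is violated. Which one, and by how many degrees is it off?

Perpendicular(DG, GP) — off by 7.80°.

N = (0.00, 0.00) ✓; NL at 61.10° ✓; |NL| = 13.60 ✓; ∠NLZ = 79.00° ✓; |LZ| = 29.90 ✓; ∠LZM = 144.5° ✓; |ZM| = 11.50 ✓; ∠ZMD = 105.1° ✓; |MD| = 20.00 ✓; ∠MDG = 118.0° ✓; |DG| = 17.10 ✓; ∠(DG, GP) = 97.80° ✗; |GP| = 13.60 ✓.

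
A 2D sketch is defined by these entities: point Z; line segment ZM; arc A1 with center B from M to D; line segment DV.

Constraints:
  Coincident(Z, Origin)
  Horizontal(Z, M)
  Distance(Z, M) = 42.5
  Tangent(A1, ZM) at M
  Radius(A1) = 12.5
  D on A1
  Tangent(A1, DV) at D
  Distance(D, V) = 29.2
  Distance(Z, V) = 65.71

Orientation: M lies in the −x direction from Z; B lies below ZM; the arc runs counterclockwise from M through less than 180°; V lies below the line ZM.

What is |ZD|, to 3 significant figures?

56.8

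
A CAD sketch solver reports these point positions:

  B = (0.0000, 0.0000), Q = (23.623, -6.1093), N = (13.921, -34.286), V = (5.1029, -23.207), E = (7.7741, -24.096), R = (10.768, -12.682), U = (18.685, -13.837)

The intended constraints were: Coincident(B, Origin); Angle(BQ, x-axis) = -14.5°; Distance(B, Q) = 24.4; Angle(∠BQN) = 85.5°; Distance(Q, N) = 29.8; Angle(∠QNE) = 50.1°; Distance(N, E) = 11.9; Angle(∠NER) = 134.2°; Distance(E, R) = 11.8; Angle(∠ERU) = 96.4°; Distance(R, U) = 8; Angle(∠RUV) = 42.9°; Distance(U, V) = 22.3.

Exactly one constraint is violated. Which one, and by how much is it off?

Distance(U, V) = 22.3 — off by 5.80.

B = (0.00, 0.00) ✓; BQ at -14.50° ✓; |BQ| = 24.40 ✓; ∠BQN = 85.50° ✓; |QN| = 29.80 ✓; ∠QNE = 50.10° ✓; |NE| = 11.90 ✓; ∠NER = 134.2° ✓; |ER| = 11.80 ✓; ∠ERU = 96.40° ✓; |RU| = 8.001 ✓; ∠RUV = 42.90° ✓; |UV| = 16.50 ✗.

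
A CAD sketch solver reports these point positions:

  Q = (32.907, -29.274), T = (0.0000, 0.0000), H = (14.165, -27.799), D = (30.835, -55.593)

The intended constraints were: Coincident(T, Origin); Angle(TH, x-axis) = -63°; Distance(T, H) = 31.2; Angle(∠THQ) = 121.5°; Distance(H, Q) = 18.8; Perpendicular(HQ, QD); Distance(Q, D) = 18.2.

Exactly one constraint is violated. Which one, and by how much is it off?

Distance(Q, D) = 18.2 — off by 8.20.

T = (0.00, 0.00) ✓; TH at -63.00° ✓; |TH| = 31.20 ✓; ∠THQ = 121.5° ✓; |HQ| = 18.80 ✓; ∠(HQ, QD) = 90.00° ✓; |QD| = 26.40 ✗.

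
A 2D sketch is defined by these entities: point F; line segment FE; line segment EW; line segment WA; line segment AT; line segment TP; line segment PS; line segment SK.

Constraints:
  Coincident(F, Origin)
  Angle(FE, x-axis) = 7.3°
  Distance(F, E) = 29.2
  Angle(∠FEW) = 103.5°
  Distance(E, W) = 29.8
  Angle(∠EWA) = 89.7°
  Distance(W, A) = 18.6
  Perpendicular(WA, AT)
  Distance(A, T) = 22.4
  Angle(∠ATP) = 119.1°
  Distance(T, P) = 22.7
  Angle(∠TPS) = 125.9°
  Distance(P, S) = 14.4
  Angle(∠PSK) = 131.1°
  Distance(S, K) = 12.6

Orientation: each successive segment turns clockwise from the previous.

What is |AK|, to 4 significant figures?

39.45

F is at the origin; FE runs at 7.3° with length 29.2, so E = (28.96, 3.710). ∠FEW = 103.5° gives EW at -69.20° from the x-axis; with |EW| = 29.8, W = (39.55, -24.15). ∠EWA = 89.7° gives WA at -159.5° from the x-axis; with |WA| = 18.6, A = (22.12, -30.66). The perpendicularity gives AT at right angles to WA, so AT runs at 110.5°; with |AT| = 22.4, T = (14.28, -9.680). ∠ATP = 119.1° gives TP at 49.60° from the x-axis; with |TP| = 22.7, P = (28.99, 7.607). ∠TPS = 125.9° gives PS at -4.500° from the x-axis; with |PS| = 14.4, S = (43.35, 6.477). ∠PSK = 131.1° gives SK at -53.40° from the x-axis; with |SK| = 12.6, K = (50.86, -3.638). Then |AK| = |K − A| = 39.45.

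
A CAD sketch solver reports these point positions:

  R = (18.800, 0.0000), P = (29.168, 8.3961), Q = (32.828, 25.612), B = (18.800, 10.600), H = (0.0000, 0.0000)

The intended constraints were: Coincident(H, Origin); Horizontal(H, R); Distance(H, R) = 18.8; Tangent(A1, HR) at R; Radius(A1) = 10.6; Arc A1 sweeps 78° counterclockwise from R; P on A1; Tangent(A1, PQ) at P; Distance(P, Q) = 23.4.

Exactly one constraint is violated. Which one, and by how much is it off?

Distance(P, Q) = 23.4 — off by 5.80.

H = (0.00, 0.00) ✓; H.y = 0.00, R.y = 0.00 ✓; |HR| = 18.80 ✓; ∠(BR, RH) = 90.00° ✓; |BR| = 10.60 ✓; bearing(B→P) − bearing(B→R) = 78.00° ✓; |BP| = 10.60 ✓; ∠(BP, PQ) = 90.00° ✓; |PQ| = 17.60 ✗.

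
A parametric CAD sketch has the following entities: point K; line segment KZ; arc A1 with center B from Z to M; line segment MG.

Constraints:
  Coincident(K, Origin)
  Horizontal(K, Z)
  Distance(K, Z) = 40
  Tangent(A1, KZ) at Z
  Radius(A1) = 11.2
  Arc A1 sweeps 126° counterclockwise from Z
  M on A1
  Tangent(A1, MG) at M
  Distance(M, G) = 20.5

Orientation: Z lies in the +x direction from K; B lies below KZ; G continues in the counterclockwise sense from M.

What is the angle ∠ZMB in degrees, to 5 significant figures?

27.000°

Since A1 is tangent to KZ there, BZ ⟂ KZ, so B = Z + (0, -11.2) = (40.000, -11.200). On A1, Z sits at bearing 90° from B; a 126° counterclockwise sweep puts M at bearing 216°, so M = B + 11.2·(cos 216°, sin 216°) = (30.939, -17.783). Then cos ∠ZMB = MZ·MB / (|MZ||MB|), giving 27.000°.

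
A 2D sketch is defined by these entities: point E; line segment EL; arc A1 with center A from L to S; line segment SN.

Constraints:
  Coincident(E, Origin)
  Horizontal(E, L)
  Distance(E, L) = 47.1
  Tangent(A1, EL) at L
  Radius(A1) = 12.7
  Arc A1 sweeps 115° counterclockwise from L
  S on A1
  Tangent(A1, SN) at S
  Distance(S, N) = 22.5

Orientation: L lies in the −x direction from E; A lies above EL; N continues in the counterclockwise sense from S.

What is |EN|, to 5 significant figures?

59.271

On A1, L sits at bearing -90° from A; a 115° counterclockwise sweep puts S at bearing 25°, so S = A + 12.7·(cos 25°, sin 25°) = (-35.590, 18.067). The tangent condition forces AS to be normal to SN, so SN runs along (−sin 25°, cos 25°); with |SN| = 22.5, N = (-45.099, 38.459). Then |EN| = |N − E| = 59.271.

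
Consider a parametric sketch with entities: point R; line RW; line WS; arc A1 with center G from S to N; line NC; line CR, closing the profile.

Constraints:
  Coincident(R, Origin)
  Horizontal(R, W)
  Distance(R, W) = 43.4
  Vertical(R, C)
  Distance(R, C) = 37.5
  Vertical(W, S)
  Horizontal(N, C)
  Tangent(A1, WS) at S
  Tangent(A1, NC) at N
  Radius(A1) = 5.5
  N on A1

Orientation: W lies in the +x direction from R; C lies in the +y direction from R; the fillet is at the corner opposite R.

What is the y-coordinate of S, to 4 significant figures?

32.00

R is at the origin; RW is horizontal with |RW| = 43.4 and W on the +x side, so W = (43.40, 0.000). R and C share the same x with |RC| = 37.5 and C on the +y side, so C = (0.000, 37.50). The virtual corner opposite R is at (43.40, 37.50). Since A1 is tangent to WS there, GS ⟂ WS and since A1 is tangent to NC there, GN ⟂ NC, with radius 5.5, so the center G sits 5.5 in from both sides at G = (37.90, 32.00). That places the tangent points at S = (43.40, 32.00) on WS and N = (37.90, 37.50) on NC. So S.y = 32.00.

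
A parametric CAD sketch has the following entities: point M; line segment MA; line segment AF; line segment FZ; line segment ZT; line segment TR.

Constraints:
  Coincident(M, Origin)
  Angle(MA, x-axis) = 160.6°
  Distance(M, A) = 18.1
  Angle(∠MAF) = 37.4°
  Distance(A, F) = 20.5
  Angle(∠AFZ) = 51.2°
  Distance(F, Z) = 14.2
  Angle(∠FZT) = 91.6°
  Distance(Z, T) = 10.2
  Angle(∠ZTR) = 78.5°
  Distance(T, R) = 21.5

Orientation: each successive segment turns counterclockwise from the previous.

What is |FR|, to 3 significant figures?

9.33

∠FZT = 91.6° gives ZT at 160° from the x-axis; with |ZT| = 10.2, T = (-11.1, 5.79). ∠ZTR = 78.5° gives TR at -98.1° from the x-axis; with |TR| = 21.5, R = (-14.1, -15.5). Then |FR| = |R − F| = 9.33.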